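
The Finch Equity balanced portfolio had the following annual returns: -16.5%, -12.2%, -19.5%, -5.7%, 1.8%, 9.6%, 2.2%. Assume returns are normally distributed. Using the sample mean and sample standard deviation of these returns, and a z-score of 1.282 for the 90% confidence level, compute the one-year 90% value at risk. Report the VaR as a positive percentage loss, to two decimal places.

μ = (-16.5 − 12.2 − 19.5 − 5.7 + 1.8 + 9.6 + 2.2) / 7 = -5.7571%
Sample std dev = √[702.0571 / 6] = 10.8171%
VaR = −(μ − z·σ) = −(-5.7571 − 1.282 × 10.8171) = −(-19.6246) = 19.6246%

19.62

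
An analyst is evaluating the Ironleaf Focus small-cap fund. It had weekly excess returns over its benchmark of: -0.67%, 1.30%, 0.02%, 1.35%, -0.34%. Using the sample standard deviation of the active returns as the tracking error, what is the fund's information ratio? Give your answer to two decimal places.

Mean return r̄ = 1.660 / 5 = 0.3320%
Σ(r − r̄)² = (-0.67 − 0.3320)² + (1.3 − 0.3320)² + … = 3.5263
σ = √[3.5263 / 4] = 0.9389%
IR = r̄ / tracking error = 0.3320 / 0.9389 = 0.3536

0.35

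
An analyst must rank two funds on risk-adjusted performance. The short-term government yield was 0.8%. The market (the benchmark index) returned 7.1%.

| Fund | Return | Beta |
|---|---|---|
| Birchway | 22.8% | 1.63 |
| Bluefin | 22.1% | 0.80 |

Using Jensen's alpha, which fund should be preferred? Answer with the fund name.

Bluefin

Birchway: α = 22.8% − [0.8% + 1.63 × (7.1% − 0.8%)] = 11.731
Bluefin: α = 22.1% − [0.8% + 0.80 × (7.1% − 0.8%)] = 16.260
Highest: Bluefin (16.260).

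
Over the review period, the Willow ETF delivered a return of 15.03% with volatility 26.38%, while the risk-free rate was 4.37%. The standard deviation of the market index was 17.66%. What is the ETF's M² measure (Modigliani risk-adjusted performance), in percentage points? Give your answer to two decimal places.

Sharpe = (Rp − Rf) / σp = (15.03% − 4.37%) / 26.38% = 0.4041
M² = Rf + Sharpe × σm = 4.37% + 0.4041 × 17.66% = 11.5064%

11.51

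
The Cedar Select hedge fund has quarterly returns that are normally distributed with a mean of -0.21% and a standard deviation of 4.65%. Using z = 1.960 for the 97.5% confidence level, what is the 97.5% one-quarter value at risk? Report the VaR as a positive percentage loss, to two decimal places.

9.32

VaR (as % loss) = −(μ − z·σ) = −(-0.21% − 1.960 × 4.65%) = −(-9.3240%) = 9.3240%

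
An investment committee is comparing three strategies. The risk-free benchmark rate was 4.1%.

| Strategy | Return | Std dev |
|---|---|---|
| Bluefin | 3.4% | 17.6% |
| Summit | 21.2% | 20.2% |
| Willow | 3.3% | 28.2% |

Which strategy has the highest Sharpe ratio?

Bluefin: Sharpe ratio = (3.4% − 4.1%) / 17.6% = -0.040
Summit: Sharpe ratio = (21.2% − 4.1%) / 20.2% = 0.847
Willow: Sharpe ratio = (3.3% − 4.1%) / 28.2% = -0.028
Highest: Summit (0.847).

Summit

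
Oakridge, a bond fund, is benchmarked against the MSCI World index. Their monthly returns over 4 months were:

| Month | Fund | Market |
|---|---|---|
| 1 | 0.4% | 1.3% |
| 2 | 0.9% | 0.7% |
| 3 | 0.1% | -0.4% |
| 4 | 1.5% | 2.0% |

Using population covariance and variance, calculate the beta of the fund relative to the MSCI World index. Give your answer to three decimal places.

0.484

r̄p = 0.7250%,  r̄m = 0.9000%
Cov = Σ(rp − r̄p)(rm − r̄m) / 4 = 0.3750
Var(rm) = Σ(rm − r̄m)² / 4 = 0.7750
β = Cov / Var = 0.3750 / 0.7750 = 0.4839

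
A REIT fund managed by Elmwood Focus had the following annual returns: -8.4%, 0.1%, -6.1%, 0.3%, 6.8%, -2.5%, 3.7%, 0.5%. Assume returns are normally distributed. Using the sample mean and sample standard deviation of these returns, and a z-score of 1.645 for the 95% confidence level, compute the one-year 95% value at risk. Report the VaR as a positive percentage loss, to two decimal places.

μ = (-8.4 + 0.1 − 6.1 + 0.3 + 6.8 − 2.5 + 3.7 + 0.5) / 8 = -5.60 / 8 = -0.7000%
Sample σ = √[Σ(r − μ)² / 7] = √[170.3800 / 7] = √24.3400 = 4.9336%
VaR = −(μ − z·σ) = −(-0.7000 − 1.645 × 4.9336) = −(-8.8158) = 8.8158%

8.82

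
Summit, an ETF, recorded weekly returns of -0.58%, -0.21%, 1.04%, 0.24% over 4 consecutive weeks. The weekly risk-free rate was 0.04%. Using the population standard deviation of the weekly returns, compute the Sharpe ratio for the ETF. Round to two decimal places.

r̄ = (-0.58 − 0.21 + 1.04 + 0.24) / 4 = 0.490 / 4 = 0.1225%
Population std dev = √[1.4597 / 4] = 0.6041%
Sharpe = (r̄ − rf) / σ = (0.1225 − 0.04) / 0.6041 = 0.0825 / 0.6041 = 0.1366

0.14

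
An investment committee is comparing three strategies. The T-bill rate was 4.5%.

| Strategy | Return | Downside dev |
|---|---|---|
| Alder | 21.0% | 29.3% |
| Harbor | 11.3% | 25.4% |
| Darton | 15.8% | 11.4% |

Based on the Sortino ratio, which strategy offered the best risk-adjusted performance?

Darton

Alder: Sortino ratio = (21.0% − 4.5%) / 29.3% = 0.563
Harbor: Sortino ratio = (11.3% − 4.5%) / 25.4% = 0.268
Darton: Sortino ratio = (15.8% − 4.5%) / 11.4% = 0.991
Highest: Darton (0.991).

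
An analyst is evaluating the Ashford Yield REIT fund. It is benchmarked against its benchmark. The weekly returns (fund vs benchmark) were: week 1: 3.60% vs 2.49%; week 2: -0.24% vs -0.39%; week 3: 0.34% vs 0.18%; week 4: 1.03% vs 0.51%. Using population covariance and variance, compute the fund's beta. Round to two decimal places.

r̄p = 1.1825%,  r̄m = 0.6975%
Cov = Σ(rp − r̄p)(rm − r̄m) / 4 = 1.5862
Var(rm) = Σ(rm − r̄m)² / 4 = 1.1747
β = Cov / Var = 1.5862 / 1.1747 = 1.3503

1.35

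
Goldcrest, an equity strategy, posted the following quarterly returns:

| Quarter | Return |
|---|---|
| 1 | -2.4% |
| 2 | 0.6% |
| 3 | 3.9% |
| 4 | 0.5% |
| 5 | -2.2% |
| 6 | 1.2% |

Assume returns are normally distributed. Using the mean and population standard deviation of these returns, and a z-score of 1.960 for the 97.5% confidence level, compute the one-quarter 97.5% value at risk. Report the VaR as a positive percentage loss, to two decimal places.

Mean return μ = 1.60 / 6 = 0.2667%
Population σ = √[Σ(r − μ)² / 6] = √[27.4333 / 6] = √4.5722 = 2.1383%
VaR = −(μ − z·σ) = −(0.2667 − 1.960 × 2.1383) = −(-3.9244) = 3.9244%

3.92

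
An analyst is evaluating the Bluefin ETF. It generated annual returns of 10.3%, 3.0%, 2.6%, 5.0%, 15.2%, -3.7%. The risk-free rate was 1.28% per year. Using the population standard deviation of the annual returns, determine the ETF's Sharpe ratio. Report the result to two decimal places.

μ = (10.3 + 3 + 2.6 + 5 + 15.2 − 3.7) / 6 = 5.4000%
Population std dev = √[216.6200 / 6] = 6.0086%
Sharpe = (μ − rf) / σ = (5.4000 − 1.28) / 6.0086 = 4.1200 / 6.0086 = 0.6857

0.69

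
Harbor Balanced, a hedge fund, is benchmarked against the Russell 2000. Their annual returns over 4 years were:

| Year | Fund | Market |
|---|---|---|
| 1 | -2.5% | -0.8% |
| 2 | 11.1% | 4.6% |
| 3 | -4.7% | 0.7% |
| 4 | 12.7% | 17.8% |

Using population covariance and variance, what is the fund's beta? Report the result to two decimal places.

0.85

r̄p = 4.1500%,  r̄m = 5.5750%
Cov = Σ(rp − r̄p)(rm − r̄m) / 4 = 45.8213
Var(rm) = Σ(rm − r̄m)² / 4 = 53.7019
β = Cov / Var = 45.8213 / 53.7019 = 0.8533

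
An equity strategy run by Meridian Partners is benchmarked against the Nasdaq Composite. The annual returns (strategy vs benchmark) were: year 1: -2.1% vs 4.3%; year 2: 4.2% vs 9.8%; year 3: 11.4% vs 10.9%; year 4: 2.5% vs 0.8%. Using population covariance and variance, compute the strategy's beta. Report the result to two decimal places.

r̄p = 4.0000%,  r̄m = 6.4500%
Cov = Σ(rp − r̄p)(rm − r̄m) / 4 = 13.7975
Var(rm) = Σ(rm − r̄m)² / 4 = 16.8925
β = Cov / Var = 13.7975 / 16.8925 = 0.8168

0.82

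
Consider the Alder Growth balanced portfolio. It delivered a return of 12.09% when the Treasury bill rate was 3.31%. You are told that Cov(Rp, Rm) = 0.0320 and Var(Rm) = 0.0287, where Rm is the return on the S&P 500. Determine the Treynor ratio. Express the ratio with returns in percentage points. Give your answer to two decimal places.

β = Cov / Var = 0.0320 / 0.0287 = 1.1150
Treynor = (Rp − Rf) / β = (12.09% − 3.31%) / 1.1150 = 8.78 / 1.1150 = 7.8744

7.87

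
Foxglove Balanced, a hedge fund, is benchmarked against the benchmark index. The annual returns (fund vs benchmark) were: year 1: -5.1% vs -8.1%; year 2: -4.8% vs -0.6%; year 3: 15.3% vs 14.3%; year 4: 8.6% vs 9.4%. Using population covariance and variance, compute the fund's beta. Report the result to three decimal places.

r̄p = 3.5000%,  r̄m = 3.7500%
Cov = Σ(rp − r̄p)(rm − r̄m) / 4 = 72.8300
Var(rm) = Σ(rm − r̄m)² / 4 = 75.6425
β = Cov / Var = 72.8300 / 75.6425 = 0.9628

0.963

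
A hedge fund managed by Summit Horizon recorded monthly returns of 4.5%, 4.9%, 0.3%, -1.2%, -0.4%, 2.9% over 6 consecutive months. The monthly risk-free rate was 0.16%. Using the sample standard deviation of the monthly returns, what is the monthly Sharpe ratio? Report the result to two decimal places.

0.64

r̄ = (4.5 + 4.9 + 0.3 − 1.2 − 0.4 + 2.9) / 6 = 11.00 / 6 = 1.8333%
Σ(r − r̄)² = 34.1933; sample σ = √(34.1933/5) = 2.6151%
Sharpe = (r̄ − rf) / σ = (1.8333 − 0.16) / 2.6151 = 1.6733 / 2.6151 = 0.6399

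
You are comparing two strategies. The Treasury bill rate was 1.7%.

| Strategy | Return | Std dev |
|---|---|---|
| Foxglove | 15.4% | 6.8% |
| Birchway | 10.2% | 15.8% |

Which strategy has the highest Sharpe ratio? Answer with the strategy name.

Foxglove

Foxglove: Sharpe ratio = (15.4% − 1.7%) / 6.8% = 2.015
Birchway: Sharpe ratio = (10.2% − 1.7%) / 15.8% = 0.538
Highest: Foxglove (2.015).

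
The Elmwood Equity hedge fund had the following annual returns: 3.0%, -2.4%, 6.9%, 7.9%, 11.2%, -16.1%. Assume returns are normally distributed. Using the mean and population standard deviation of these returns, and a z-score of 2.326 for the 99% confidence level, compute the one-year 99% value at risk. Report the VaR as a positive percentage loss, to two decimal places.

Mean return μ = 10.50 / 6 = 1.7500%
Population std dev = √[491.0550 / 6] = 9.0467%
VaR = −(μ − z·σ) = −(1.7500 − 2.326 × 9.0467) = −(-19.2926) = 19.2926%

19.29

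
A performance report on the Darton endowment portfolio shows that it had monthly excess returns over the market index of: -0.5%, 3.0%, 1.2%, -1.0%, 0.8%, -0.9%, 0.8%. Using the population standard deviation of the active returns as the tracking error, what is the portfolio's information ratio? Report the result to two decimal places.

r̄ = (-0.5 + 3 + 1.2 − 1 + 0.8 − 0.9 + 0.8) / 7 = 3.40 / 7 = 0.4857%
Σ(r − r̄)² = 12.1286; population σ = √(12.1286/7) = 1.3163%
IR = r̄ / tracking error = 0.4857 / 1.3163 = 0.3690

0.37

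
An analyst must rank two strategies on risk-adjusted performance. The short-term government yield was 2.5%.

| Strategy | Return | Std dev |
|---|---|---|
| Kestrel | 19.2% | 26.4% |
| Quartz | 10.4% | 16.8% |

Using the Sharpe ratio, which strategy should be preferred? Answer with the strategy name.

Kestrel

Kestrel: Sharpe ratio = (19.2% − 2.5%) / 26.4% = 0.633
Quartz: Sharpe ratio = (10.4% − 2.5%) / 16.8% = 0.470
Highest: Kestrel (0.633).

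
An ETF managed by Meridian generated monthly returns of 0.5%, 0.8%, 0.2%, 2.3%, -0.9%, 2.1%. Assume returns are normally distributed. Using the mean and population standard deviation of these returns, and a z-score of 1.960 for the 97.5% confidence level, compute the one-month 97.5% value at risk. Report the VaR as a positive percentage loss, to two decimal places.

r̄ = (0.5 + 0.8 + 0.2 + 2.3 − 0.9 + 2.1) / 6 = 5.00 / 6 = 0.8333%
Σ(r − r̄)² = (0.5 − 0.8333)² + (0.8 − 0.8333)² + (0.2 − 0.8333)² + … = 7.2733
population σ = √(7.2733 / 6) = √1.2122 = 1.1010%
VaR = −(r̄ − z·σ) = −(0.8333 − 1.960 × 1.1010) = −(-1.3247) = 1.3247%

1.32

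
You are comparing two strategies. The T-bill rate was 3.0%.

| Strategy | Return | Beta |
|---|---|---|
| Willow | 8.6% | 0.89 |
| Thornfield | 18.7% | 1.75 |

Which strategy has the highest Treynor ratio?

Thornfield

Willow: Treynor = (8.6% − 3.0%) / 0.89 = 6.292
Thornfield: Treynor = (18.7% − 3.0%) / 1.75 = 8.971
Highest: Thornfield (8.971).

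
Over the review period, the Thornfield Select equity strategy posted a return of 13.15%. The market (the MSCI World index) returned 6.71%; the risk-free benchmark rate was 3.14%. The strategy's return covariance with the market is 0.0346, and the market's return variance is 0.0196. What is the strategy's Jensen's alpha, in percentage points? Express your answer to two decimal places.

β = Cov / Var = 0.0346 / 0.0196 = 1.7653
E[R] = Rf + β(Rm − Rf) = 3.14% + 1.7653 × (6.71% − 3.14%) = 9.4421%
α = Rp − E[R] = 13.15% − 9.4421% = 3.7079

3.71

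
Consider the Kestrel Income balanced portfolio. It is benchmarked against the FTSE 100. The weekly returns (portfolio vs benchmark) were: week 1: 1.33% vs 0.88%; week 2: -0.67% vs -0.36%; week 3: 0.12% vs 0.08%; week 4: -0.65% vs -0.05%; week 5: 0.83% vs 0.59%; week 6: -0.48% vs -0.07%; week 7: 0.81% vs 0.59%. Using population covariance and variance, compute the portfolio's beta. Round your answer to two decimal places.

r̄p = 0.1843%,  r̄m = 0.2371%
Cov = Σ(rp − r̄p)(rm − r̄m) / 7 = 0.3070
Var(rm) = Σ(rm − r̄m)² / 7 = 0.1743
β = Cov / Var = 0.3070 / 0.1743 = 1.7613

1.76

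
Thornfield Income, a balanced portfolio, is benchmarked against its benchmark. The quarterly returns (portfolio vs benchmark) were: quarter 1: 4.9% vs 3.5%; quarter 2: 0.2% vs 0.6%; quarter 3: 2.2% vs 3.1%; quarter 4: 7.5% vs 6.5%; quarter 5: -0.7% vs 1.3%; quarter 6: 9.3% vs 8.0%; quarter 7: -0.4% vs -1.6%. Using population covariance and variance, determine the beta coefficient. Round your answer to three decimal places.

1.139

r̄p = 3.2857%,  r̄m = 3.0571%
Cov = Σ(rp − r̄p)(rm − r̄m) / 7 = 10.9508
Var(rm) = Σ(rm − r̄m)² / 7 = 9.6139
β = Cov / Var = 10.9508 / 9.6139 = 1.1391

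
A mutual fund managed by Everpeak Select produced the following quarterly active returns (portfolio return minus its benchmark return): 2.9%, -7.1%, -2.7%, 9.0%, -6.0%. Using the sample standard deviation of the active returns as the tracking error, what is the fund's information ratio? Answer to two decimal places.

μ = (2.9 − 7.1 − 2.7 + 9 − 6) / 5 = -0.7800%
Σ(r − μ)² = (2.9 − (-0.7800))² + (-7.1 − (-0.7800))² + … = 180.0680
sample σ = √(180.0680 / 4) = √45.0170 = 6.7095%
IR = μ / tracking error = -0.7800 / 6.7095 = -0.1163

-0.12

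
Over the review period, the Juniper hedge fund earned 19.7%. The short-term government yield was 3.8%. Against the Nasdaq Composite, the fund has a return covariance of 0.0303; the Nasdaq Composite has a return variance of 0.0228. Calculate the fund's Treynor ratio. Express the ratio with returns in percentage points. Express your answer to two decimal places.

β = Cov / Var = 0.0303 / 0.0228 = 1.3289
Treynor = (Rp − Rf) / β = (19.7% − 3.8%) / 1.3289 = 15.90 / 1.3289 = 11.9648

11.96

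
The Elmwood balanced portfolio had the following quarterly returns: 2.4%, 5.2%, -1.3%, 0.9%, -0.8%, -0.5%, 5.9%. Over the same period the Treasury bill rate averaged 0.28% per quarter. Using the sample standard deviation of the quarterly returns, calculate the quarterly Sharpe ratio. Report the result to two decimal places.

r̄ = (2.4 + 5.2 − 1.3 + 0.9 − 0.8 − 0.5 + 5.9) / 7 = 11.80 / 7 = 1.6857%
Σ(r − r̄)² = (2.4 − 1.6857)² + (5.2 − 1.6857)² + … = 51.1086
sample σ = √(51.1086 / 6) = √8.5181 = 2.9186%
Sharpe = (r̄ − rf) / σ = (1.6857 − 0.28) / 2.9186 = 1.4057 / 2.9186 = 0.4816

0.48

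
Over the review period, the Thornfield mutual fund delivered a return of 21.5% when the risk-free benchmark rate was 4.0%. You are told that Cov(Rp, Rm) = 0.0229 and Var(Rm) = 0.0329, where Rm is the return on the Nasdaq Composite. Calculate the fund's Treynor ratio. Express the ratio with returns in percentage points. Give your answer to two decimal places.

25.14

β = Cov / Var = 0.0229 / 0.0329 = 0.6960
Treynor = (Rp − Rf) / β = (21.5% − 4.0%) / 0.6960 = 17.50 / 0.6960 = 25.1437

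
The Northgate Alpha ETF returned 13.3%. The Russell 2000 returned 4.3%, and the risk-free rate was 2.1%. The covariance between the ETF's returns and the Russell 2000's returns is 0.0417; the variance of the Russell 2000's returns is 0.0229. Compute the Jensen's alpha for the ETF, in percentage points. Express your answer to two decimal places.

β = Cov / Var = 0.0417 / 0.0229 = 1.8210
E[R] = Rf + β(Rm − Rf) = 2.1% + 1.8210 × (4.3% − 2.1%) = 6.1062%
α = Rp − E[R] = 13.3% − 6.1062% = 7.1938

7.19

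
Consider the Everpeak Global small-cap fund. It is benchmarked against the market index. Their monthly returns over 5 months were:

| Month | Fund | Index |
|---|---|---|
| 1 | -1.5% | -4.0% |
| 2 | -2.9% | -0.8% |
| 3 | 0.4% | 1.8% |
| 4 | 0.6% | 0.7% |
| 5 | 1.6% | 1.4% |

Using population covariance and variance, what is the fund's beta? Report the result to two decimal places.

r̄p = -0.3600%,  r̄m = -0.1800%
Cov = Σ(rp − r̄p)(rm − r̄m) / 5 = 2.2752
Var(rm) = Σ(rm − r̄m)² / 5 = 4.4336
β = Cov / Var = 2.2752 / 4.4336 = 0.5132

0.51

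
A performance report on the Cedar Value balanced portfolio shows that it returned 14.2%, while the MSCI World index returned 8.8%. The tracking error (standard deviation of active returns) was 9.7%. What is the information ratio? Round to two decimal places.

0.56

IR = (Rp − Rb) / TE = (14.2% − 8.8%) / 9.7% = 5.40% / 9.7% = 0.5567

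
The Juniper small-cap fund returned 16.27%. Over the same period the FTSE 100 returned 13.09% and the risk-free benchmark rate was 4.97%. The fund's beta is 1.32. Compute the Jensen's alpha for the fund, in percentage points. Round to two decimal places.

0.58

CAPM expected return = Rf + β(Rm − Rf) = 4.97% + 1.32 × (13.09% − 4.97%) = 4.97 + 1.32 × 8.12 = 15.6884%
Jensen's α = Rp − E[R] = 16.27% − 15.6884% = 0.5816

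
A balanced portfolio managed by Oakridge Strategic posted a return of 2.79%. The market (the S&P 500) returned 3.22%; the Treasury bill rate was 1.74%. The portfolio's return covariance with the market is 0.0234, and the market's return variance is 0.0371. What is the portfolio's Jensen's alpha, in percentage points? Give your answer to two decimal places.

0.12

β = Cov / Var = 0.0234 / 0.0371 = 0.6307
E[R] = Rf + β(Rm − Rf) = 1.74% + 0.6307 × (3.22% − 1.74%) = 2.6734%
α = Rp − E[R] = 2.79% − 2.6734% = 0.1166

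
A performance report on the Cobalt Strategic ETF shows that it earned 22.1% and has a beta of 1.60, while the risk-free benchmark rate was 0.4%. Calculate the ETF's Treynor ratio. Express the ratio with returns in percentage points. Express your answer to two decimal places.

13.56

Treynor = (Rp − Rf) / β = (22.1% − 0.4%) / 1.60 = 21.70 / 1.60 = 13.5625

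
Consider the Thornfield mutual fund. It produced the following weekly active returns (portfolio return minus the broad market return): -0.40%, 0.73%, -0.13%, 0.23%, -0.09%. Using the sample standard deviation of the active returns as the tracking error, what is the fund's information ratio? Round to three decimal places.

Mean return r̄ = 0.340 / 5 = 0.0680%
Sample σ = √[Σ(r − r̄)² / 4] = √[0.7477 / 4] = √0.1869 = 0.4323%
IR = r̄ / tracking error = 0.0680 / 0.4323 = 0.1573

0.157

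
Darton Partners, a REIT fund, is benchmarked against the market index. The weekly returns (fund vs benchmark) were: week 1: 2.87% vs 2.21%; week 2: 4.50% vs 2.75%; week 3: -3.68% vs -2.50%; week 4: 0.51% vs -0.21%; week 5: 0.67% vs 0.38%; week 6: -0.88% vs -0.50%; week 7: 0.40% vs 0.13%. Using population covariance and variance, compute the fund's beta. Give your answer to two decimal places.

r̄p = 0.6271%,  r̄m = 0.3229%
Cov = Σ(rp − r̄p)(rm − r̄m) / 7 = 3.8771
Var(rm) = Σ(rm − r̄m)² / 7 = 2.6318
β = Cov / Var = 3.8771 / 2.6318 = 1.4732

1.47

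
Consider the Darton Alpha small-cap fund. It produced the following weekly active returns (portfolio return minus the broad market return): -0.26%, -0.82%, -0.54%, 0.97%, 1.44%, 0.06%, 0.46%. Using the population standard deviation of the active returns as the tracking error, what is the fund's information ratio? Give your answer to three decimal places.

0.247

r̄ = (-0.26 − 0.82 − 0.54 + 0.97 + 1.44 + 0.06 + 0.46) / 7 = 1.310 / 7 = 0.1871%
Population std dev = √[4.0161 / 7] = 0.7574%
IR = r̄ / tracking error = 0.1871 / 0.7574 = 0.2470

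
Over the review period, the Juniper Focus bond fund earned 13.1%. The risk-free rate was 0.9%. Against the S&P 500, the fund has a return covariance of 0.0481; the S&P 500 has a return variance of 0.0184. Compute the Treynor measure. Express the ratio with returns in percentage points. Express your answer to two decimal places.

β = Cov / Var = 0.0481 / 0.0184 = 2.6141
Treynor = (Rp − Rf) / β = (13.1% − 0.9%) / 2.6141 = 12.20 / 2.6141 = 4.6670

4.67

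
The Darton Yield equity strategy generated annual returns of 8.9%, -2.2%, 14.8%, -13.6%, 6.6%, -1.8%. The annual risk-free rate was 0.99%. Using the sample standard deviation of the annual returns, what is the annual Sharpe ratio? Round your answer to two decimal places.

0.11

r̄ = (8.9 − 2.2 + 14.8 − 13.6 + 6.6 − 1.8) / 6 = 12.70 / 6 = 2.1167%
Sample σ = √[Σ(r − r̄)² / 5] = √[507.9683 / 5] = √101.5937 = 10.0794%
Sharpe = (r̄ − rf) / σ = (2.1167 − 0.99) / 10.0794 = 1.1267 / 10.0794 = 0.1118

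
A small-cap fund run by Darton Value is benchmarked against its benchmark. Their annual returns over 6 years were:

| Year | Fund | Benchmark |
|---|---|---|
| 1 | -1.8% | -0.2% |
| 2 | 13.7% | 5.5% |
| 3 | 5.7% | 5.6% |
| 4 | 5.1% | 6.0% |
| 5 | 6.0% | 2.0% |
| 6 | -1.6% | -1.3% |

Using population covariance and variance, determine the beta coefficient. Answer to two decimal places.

r̄p = 4.5167%,  r̄m = 2.9333%
Cov = Σ(rp − r̄p)(rm − r̄m) / 6 = 12.1361
Var(rm) = Σ(rm − r̄m)² / 6 = 8.6189
β = Cov / Var = 12.1361 / 8.6189 = 1.4081

1.41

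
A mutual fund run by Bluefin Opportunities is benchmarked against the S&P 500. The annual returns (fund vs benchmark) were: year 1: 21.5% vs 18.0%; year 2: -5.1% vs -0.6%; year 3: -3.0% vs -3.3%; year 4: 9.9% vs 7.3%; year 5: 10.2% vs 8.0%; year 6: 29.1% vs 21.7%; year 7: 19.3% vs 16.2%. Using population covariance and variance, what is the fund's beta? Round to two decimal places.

r̄p = 11.7000%,  r̄m = 9.6143%
Cov = Σ(rp − r̄p)(rm − r̄m) / 7 = 101.5071
Var(rm) = Σ(rm − r̄m)² / 7 = 76.9755
β = Cov / Var = 101.5071 / 76.9755 = 1.3187

1.32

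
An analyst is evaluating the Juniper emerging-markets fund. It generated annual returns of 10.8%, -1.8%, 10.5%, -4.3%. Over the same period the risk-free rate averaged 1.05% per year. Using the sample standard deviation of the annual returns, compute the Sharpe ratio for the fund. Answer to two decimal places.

0.34

μ = (10.8 − 1.8 + 10.5 − 4.3) / 4 = 15.20 / 4 = 3.8000%
Σ(r − μ)² = 190.8600; sample σ = √(190.8600/3) = 7.9762%
Sharpe = (μ − rf) / σ = (3.8000 − 1.05) / 7.9762 = 2.7500 / 7.9762 = 0.3448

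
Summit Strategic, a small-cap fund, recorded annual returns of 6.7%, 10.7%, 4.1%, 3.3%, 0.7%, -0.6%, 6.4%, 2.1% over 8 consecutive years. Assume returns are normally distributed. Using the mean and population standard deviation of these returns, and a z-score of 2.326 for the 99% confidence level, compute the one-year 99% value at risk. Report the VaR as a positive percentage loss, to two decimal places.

3.79

r̄ = (6.7 + 10.7 + 4.1 + 3.3 + 0.7 − 0.6 + 6.4 + 2.1) / 8 = 4.1750%
Σ(r − r̄)² = (6.7 − 4.1750)² + (10.7 − 4.1750)² + (4.1 − 4.1750)² + … = 93.8550
population σ = √(93.8550 / 8) = √11.7319 = 3.4252%
VaR = −(r̄ − z·σ) = −(4.1750 − 2.326 × 3.4252) = −(-3.7920) = 3.7920%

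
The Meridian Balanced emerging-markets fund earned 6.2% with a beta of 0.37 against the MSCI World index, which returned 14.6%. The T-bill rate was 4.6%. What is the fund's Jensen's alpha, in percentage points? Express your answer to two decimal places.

-2.10

CAPM expected return = Rf + β(Rm − Rf) = 4.6% + 0.37 × (14.6% − 4.6%) = 4.6 + 0.37 × 10.00 = 8.3000%
Jensen's α = Rp − E[R] = 6.2% − 8.3000% = -2.1000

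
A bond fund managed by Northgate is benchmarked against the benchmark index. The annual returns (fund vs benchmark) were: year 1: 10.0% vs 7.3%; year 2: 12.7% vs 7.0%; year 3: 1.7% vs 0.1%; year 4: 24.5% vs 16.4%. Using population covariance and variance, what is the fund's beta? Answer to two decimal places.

1.40

r̄p = 12.2250%,  r̄m = 7.7000%
Cov = Σ(rp − r̄p)(rm − r̄m) / 4 = 46.8350
Var(rm) = Σ(rm − r̄m)² / 4 = 33.5250
β = Cov / Var = 46.8350 / 33.5250 = 1.3970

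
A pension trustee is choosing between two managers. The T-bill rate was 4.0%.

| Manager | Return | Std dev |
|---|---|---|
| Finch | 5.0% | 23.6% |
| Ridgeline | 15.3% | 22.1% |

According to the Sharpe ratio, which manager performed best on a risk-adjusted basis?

Ridgeline

Finch: Sharpe ratio = (5.0% − 4.0%) / 23.6% = 0.042
Ridgeline: Sharpe ratio = (15.3% − 4.0%) / 22.1% = 0.511
Highest: Ridgeline (0.511).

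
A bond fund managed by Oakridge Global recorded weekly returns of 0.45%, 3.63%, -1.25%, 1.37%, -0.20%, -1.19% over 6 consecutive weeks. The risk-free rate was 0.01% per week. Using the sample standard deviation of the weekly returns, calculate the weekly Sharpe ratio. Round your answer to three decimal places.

r̄ = (0.45 + 3.63 − 1.25 + 1.37 − 0.2 − 1.19) / 6 = 2.810 / 6 = 0.4683%
Sample σ = √[Σ(r − r̄)² / 5] = √[16.9589 / 5] = √3.3918 = 1.8417%
Sharpe = (r̄ − rf) / σ = (0.4683 − 0.01) / 1.8417 = 0.4583 / 1.8417 = 0.2488

0.249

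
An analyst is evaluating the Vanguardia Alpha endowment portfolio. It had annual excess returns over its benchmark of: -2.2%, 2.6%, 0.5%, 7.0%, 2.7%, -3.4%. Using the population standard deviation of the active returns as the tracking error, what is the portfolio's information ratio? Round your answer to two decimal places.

0.35

r̄ = (-2.2 + 2.6 + 0.5 + 7 + 2.7 − 3.4) / 6 = 1.2000%
Σ(r − r̄)² = (-2.2 − 1.2000)² + (2.6 − 1.2000)² + … = 71.0600
population σ = √(71.0600 / 6) = √11.8433 = 3.4414%
IR = r̄ / tracking error = 1.2000 / 3.4414 = 0.3487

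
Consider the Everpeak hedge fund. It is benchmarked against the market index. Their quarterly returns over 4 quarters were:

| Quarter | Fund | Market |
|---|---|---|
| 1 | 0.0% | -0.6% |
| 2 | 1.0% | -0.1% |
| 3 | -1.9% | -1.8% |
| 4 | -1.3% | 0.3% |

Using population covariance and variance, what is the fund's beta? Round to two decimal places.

0.69

r̄p = -0.5500%,  r̄m = -0.5500%
Cov = Σ(rp − r̄p)(rm − r̄m) / 4 = 0.4300
Var(rm) = Σ(rm − r̄m)² / 4 = 0.6225
β = Cov / Var = 0.4300 / 0.6225 = 0.6908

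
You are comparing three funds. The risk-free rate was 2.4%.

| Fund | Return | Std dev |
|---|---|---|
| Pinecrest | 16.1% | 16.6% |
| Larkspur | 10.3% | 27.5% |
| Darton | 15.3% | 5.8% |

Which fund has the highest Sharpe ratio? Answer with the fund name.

Pinecrest: Sharpe ratio = (16.1% − 2.4%) / 16.6% = 0.825
Larkspur: Sharpe ratio = (10.3% − 2.4%) / 27.5% = 0.287
Darton: Sharpe ratio = (15.3% − 2.4%) / 5.8% = 2.224
Highest: Darton (2.224).

Darton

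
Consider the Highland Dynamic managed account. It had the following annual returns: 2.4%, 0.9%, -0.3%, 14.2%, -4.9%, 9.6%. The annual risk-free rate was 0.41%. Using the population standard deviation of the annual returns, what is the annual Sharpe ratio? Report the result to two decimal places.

0.51

r̄ = (2.4 + 0.9 − 0.3 + 14.2 − 4.9 + 9.6) / 6 = 21.90 / 6 = 3.6500%
Σ(r − r̄)² = (2.4 − 3.6500)² + (0.9 − 3.6500)² + … = 244.5350
population σ = √(244.5350 / 6) = √40.7558 = 6.3840%
Sharpe = (r̄ − rf) / σ = (3.6500 − 0.41) / 6.3840 = 3.2400 / 6.3840 = 0.5075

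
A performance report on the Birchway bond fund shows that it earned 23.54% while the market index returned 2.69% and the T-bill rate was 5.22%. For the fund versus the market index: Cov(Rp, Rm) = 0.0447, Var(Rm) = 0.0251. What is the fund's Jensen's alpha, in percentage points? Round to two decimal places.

22.83

β = Cov / Var = 0.0447 / 0.0251 = 1.7809
E[R] = Rf + β(Rm − Rf) = 5.22% + 1.7809 × (2.69% − 5.22%) = 0.7143%
α = Rp − E[R] = 23.54% − 0.7143% = 22.8257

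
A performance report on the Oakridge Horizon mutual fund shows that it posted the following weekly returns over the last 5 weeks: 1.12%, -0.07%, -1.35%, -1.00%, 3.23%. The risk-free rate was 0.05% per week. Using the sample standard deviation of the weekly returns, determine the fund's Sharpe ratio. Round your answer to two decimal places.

0.18

μ = (1.12 − 0.07 − 1.35 − 1 + 3.23) / 5 = 0.3860%
Σ(r − μ)² = (1.12 − 0.3860)² + (-0.07 − 0.3860)² + (-1.35 − 0.3860)² + … = 13.7697
σ = √[13.7697 / 4] = 1.8554%
Sharpe = (μ − rf) / σ = (0.3860 − 0.05) / 1.8554 = 0.3360 / 1.8554 = 0.1811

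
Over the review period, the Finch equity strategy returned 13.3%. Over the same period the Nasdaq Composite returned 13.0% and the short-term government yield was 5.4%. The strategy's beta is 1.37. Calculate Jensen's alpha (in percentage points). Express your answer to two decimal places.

-2.51

CAPM expected return = Rf + β(Rm − Rf) = 5.4% + 1.37 × (13.0% − 5.4%) = 5.4 + 1.37 × 7.60 = 15.8120%
Jensen's α = Rp − E[R] = 13.3% − 15.8120% = -2.5120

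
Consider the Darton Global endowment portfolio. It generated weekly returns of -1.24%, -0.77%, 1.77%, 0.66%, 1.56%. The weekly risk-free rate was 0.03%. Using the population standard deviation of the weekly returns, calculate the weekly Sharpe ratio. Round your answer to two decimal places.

r̄ = (-1.24 − 0.77 + 1.77 + 0.66 + 1.56) / 5 = 1.980 / 5 = 0.3960%
Population σ = √[Σ(r − r̄)² / 5] = √[7.3485 / 5] = √1.4697 = 1.2123%
Sharpe = (r̄ − rf) / σ = (0.3960 − 0.03) / 1.2123 = 0.3660 / 1.2123 = 0.3019

0.30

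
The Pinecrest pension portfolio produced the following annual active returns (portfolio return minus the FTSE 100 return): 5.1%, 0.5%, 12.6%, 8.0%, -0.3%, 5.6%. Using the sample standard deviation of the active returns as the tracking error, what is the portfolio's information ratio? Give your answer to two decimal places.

Mean return r̄ = 31.50 / 6 = 5.2500%
Σ(r − r̄)² = (5.1 − 5.2500)² + (0.5 − 5.2500)² + (12.6 − 5.2500)² + … = 115.0950
sample σ = √(115.0950 / 5) = √23.0190 = 4.7978%
IR = r̄ / tracking error = 5.2500 / 4.7978 = 1.0943

1.09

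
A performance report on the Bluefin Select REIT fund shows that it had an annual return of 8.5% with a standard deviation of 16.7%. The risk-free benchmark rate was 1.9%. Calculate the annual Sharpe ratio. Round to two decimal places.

Sharpe = (Rp − Rf) / σp = (8.5% − 1.9%) / 16.7% = 6.60% / 16.7% = 0.3952

0.40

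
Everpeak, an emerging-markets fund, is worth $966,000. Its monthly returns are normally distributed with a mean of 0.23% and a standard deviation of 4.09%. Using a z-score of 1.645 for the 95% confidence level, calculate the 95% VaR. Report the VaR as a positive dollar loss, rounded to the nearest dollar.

$62,771

Return at the 95% tail: μ − z·σ = 0.23% − 1.645 × 4.09% = 0.23 − 6.72805 = -6.49805%
VaR = −(-6.49805%) × $966,000 = 6.49805% × $966,000 = $62,771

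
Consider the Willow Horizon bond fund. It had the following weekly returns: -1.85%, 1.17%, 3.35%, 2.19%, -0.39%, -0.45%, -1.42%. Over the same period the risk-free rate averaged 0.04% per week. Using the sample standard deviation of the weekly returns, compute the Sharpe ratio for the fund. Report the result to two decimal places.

r̄ = (-1.85 + 1.17 + 3.35 + 2.19 − 0.39 − 0.45 − 1.42) / 7 = 0.3714%
Σ(r − r̄)² = (-1.85 − 0.3714)² + (1.17 − 0.3714)² + … = 22.2153
σ = √[22.2153 / 6] = 1.9242%
Sharpe = (r̄ − rf) / σ = (0.3714 − 0.04) / 1.9242 = 0.3314 / 1.9242 = 0.1722

0.17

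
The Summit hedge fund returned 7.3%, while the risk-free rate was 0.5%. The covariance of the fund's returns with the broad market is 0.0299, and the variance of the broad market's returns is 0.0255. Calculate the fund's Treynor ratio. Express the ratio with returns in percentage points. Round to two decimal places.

β = Cov / Var = 0.0299 / 0.0255 = 1.1725
Treynor = (Rp − Rf) / β = (7.3% − 0.5%) / 1.1725 = 6.80 / 1.1725 = 5.7996

5.80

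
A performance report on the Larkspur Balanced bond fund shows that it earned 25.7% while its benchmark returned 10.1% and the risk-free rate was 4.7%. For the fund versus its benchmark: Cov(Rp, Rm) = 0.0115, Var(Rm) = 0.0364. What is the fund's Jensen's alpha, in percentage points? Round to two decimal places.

19.29

β = Cov / Var = 0.0115 / 0.0364 = 0.3159
E[R] = Rf + β(Rm − Rf) = 4.7% + 0.3159 × (10.1% − 4.7%) = 6.4059%
α = Rp − E[R] = 25.7% − 6.4059% = 19.2941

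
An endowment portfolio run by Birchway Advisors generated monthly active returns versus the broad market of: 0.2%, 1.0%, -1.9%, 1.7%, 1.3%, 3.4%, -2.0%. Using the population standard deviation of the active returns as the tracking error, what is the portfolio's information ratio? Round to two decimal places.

r̄ = (0.2 + 1 − 1.9 + 1.7 + 1.3 + 3.4 − 2) / 7 = 3.70 / 7 = 0.5286%
Σ(r − r̄)² = (0.2 − 0.5286)² + (1 − 0.5286)² + … = 22.8343
population σ = √(22.8343 / 7) = √3.2620 = 1.8061%
IR = r̄ / tracking error = 0.5286 / 1.8061 = 0.2927

0.29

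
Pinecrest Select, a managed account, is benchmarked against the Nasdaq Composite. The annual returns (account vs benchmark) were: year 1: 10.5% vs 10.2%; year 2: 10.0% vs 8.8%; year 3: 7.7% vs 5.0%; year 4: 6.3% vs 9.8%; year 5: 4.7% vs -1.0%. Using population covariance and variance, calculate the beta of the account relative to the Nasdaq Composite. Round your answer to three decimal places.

0.379

r̄p = 7.8400%,  r̄m = 6.5600%
Cov = Σ(rp − r̄p)(rm − r̄m) / 5 = 6.6976
Var(rm) = Σ(rm − r̄m)² / 5 = 17.6704
β = Cov / Var = 6.6976 / 17.6704 = 0.3790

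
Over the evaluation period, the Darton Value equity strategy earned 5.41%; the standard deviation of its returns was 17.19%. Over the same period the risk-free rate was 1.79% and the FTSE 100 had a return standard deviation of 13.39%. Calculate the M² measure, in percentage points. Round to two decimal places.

4.61

Sharpe = (Rp − Rf) / σp = (5.41% − 1.79%) / 17.19% = 0.2106
M² = Rf + Sharpe × σm = 1.79% + 0.2106 × 13.39% = 4.6099%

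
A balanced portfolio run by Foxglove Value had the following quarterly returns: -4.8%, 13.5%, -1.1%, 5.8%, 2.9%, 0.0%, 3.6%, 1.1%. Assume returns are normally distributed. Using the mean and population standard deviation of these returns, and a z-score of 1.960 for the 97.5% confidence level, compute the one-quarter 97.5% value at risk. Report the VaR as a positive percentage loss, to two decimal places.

7.36

μ = (-4.8 + 13.5 − 1.1 + 5.8 + 2.9 + 0 + 3.6 + 1.1) / 8 = 21.00 / 8 = 2.6250%
Population std dev = √[207.5950 / 8] = 5.0941%
VaR = −(μ − z·σ) = −(2.6250 − 1.960 × 5.0941) = −(-7.3594) = 7.3594%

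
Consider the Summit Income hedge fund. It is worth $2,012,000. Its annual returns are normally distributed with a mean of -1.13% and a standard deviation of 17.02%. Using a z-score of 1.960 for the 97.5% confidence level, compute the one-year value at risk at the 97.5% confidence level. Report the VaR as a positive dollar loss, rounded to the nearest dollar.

Return at the 97.5% tail: μ − z·σ = -1.13% − 1.960 × 17.02% = -1.13 − 33.3592 = -34.4892%
VaR = −(-34.4892%) × $2,012,000 = 34.4892% × $2,012,000 = $693,923

$693,923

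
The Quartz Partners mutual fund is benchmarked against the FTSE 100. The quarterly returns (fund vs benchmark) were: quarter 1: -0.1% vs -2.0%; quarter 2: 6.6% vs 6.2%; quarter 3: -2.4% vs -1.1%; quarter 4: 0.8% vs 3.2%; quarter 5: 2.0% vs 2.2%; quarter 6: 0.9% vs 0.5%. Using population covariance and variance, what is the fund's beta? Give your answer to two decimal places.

0.87

r̄p = 1.3000%,  r̄m = 1.5000%
Cov = Σ(rp − r̄p)(rm − r̄m) / 6 = 6.5783
Var(rm) = Σ(rm − r̄m)² / 6 = 7.5800
β = Cov / Var = 6.5783 / 7.5800 = 0.8678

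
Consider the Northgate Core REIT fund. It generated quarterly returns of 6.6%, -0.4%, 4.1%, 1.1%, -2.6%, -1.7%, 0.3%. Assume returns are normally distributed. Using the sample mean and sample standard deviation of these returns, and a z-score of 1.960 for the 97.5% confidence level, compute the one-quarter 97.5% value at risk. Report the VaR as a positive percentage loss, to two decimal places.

5.33

Mean return μ = 7.40 / 7 = 1.0571%
Sample std dev = √[63.6571 / 6] = 3.2572%
VaR = −(μ − z·σ) = −(1.0571 − 1.960 × 3.2572) = −(-5.3270) = 5.3270%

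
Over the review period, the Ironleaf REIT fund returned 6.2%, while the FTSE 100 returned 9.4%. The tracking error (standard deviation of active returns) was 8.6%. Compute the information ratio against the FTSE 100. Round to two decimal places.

IR = (Rp − Rb) / TE = (6.2% − 9.4%) / 8.6% = -3.20% / 8.6% = -0.3721

-0.37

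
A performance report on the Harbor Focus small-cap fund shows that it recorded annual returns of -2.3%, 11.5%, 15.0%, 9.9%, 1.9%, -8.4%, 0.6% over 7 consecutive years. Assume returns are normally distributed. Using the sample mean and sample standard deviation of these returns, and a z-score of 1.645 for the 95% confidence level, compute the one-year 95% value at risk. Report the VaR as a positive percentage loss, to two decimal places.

9.76

Mean return r̄ = 28.20 / 7 = 4.0286%
Sample σ = √[Σ(r − r̄)² / 6] = √[421.4743 / 6] = √70.2457 = 8.3813%
VaR = −(r̄ − z·σ) = −(4.0286 − 1.645 × 8.3813) = −(-9.7586) = 9.7586%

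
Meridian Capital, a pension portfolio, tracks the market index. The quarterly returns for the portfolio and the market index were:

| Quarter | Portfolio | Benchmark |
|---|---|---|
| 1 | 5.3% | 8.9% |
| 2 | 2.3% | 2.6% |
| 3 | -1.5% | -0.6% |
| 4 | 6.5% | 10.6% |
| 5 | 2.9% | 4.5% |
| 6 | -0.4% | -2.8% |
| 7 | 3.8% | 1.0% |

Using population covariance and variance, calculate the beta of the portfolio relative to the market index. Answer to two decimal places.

r̄p = 2.7000%,  r̄m = 3.4571%
Cov = Σ(rp − r̄p)(rm − r̄m) / 7 = 10.7971
Var(rm) = Σ(rm − r̄m)² / 7 = 20.5882
β = Cov / Var = 10.7971 / 20.5882 = 0.5244

0.52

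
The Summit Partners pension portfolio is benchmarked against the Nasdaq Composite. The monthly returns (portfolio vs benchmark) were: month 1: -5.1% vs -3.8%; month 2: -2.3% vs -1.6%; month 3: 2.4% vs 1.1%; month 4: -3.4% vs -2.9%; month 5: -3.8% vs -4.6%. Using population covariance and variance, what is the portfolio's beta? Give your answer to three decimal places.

1.217

r̄p = -2.4400%,  r̄m = -2.3600%
Cov = Σ(rp − r̄p)(rm − r̄m) / 5 = 4.8496
Var(rm) = Σ(rm − r̄m)² / 5 = 3.9864
β = Cov / Var = 4.8496 / 3.9864 = 1.2165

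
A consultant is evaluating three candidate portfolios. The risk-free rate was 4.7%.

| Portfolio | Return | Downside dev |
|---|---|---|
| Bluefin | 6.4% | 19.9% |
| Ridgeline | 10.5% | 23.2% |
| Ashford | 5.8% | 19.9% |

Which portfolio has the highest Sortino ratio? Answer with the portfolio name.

Ridgeline

Bluefin: Sortino ratio = (6.4% − 4.7%) / 19.9% = 0.085
Ridgeline: Sortino ratio = (10.5% − 4.7%) / 23.2% = 0.250
Ashford: Sortino ratio = (5.8% − 4.7%) / 19.9% = 0.055
Highest: Ridgeline (0.250).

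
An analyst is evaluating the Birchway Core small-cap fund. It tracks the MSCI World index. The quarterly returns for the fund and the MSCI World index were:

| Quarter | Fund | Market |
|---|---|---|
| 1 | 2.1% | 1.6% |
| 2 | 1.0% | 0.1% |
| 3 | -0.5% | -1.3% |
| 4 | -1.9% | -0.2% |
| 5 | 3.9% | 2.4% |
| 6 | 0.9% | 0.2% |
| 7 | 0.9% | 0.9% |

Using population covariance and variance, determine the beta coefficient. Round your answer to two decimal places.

1.28

r̄p = 0.9143%,  r̄m = 0.5286%
Cov = Σ(rp − r̄p)(rm − r̄m) / 7 = 1.6367
Var(rm) = Σ(rm − r̄m)² / 7 = 1.2792
β = Cov / Var = 1.6367 / 1.2792 = 1.2795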